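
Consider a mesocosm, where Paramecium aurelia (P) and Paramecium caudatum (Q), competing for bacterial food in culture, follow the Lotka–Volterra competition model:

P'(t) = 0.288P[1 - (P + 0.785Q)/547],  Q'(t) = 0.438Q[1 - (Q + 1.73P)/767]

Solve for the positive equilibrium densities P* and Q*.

Setting both brackets to zero gives the nullclines P + 0.785Q = 547 and 1.73P + Q = 767.
Substituting Q = 767 - 1.73P into the first: P(1 - 0.785·1.73) = 547 - 0.785·767.
So P* = -55.1/-0.358 = 154, and then Q* = 767 - 1.73·154 = 501.

P* ≈ 154, Q* ≈ 501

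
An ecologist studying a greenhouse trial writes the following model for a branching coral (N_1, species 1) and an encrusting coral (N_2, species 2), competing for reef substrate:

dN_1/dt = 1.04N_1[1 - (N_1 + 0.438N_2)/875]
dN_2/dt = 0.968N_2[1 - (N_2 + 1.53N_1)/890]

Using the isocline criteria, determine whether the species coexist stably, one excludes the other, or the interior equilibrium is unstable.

Compare the nullcline intercepts: K1/α12 = 875/0.438 = 2000 > K2 = 890; K2/α21 = 890/1.53 = 582 < K1 = 875.
Since the inequalities point opposite ways, species 1 can invade but species 2 cannot.

species 1 excludes species 2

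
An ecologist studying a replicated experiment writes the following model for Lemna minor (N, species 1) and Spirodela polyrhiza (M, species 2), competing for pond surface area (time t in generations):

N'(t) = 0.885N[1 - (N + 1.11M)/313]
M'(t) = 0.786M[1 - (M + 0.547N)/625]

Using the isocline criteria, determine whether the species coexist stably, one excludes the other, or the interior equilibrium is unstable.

species 2 excludes species 1

Compare the nullcline intercepts: K1/α12 = 313/1.11 = 282 < K2 = 625; K2/α21 = 625/0.547 = 1140 > K1 = 313.
Since the inequalities point opposite ways, species 2 can invade but species 1 cannot.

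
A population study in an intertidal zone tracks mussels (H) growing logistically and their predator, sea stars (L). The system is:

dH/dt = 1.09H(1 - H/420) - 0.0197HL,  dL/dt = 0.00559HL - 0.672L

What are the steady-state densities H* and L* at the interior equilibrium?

From dL/dt = 0 with L > 0: 0.00559H* = 0.672, so H* = 120.
Substitute into dH/dt = 0: 1.09(1 - 120/420) = 0.0197L*.
The bracket is 0.714, giving L* = 0.778/0.0197 = 39.5.

H* ≈ 120, L* ≈ 39.5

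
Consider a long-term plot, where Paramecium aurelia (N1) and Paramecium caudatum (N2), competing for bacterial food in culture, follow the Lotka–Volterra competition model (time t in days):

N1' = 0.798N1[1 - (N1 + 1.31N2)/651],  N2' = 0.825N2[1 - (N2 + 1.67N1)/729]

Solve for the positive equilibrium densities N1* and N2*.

Setting both brackets to zero gives the nullclines N1 + 1.31N2 = 651 and 1.67N1 + N2 = 729.
Substituting N2 = 729 - 1.67N1 into the first: N1(1 - 1.31·1.67) = 651 - 1.31·729.
So N1* = -304/-1.19 = 256, and then N2* = 729 - 1.67·256 = 302.

N1* ≈ 256, N2* ≈ 302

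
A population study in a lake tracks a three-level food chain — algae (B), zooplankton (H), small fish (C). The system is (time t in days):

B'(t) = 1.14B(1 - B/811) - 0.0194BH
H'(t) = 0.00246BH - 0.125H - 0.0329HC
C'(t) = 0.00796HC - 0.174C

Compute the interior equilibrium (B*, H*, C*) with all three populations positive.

From dC/dt = 0: 0.00796H* = 0.174, so H* = 21.9.
From dB/dt = 0: 1.14(1 - B*/811) = 0.0194·21.9, giving B* = 811·(1 - 0.372) = 509.
From dH/dt = 0: 0.00246·509 - 0.125 = 0.0329C*, so C* = 1.13/0.0329 = 34.3.

B* ≈ 509, H* ≈ 21.9, C* ≈ 34.3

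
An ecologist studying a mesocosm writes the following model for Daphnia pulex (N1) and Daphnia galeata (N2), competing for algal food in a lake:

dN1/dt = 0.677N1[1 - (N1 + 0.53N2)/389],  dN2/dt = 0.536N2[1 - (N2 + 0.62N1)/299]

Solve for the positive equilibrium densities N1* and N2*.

N1* ≈ 343, N2* ≈ 86.1

Setting both brackets to zero gives the nullclines N1 + 0.53N2 = 389 and 0.62N1 + N2 = 299.
Substituting N2 = 299 - 0.62N1 into the first: N1(1 - 0.53·0.62) = 389 - 0.53·299.
So N1* = 231/0.671 = 343, and then N2* = 299 - 0.62·343 = 86.1.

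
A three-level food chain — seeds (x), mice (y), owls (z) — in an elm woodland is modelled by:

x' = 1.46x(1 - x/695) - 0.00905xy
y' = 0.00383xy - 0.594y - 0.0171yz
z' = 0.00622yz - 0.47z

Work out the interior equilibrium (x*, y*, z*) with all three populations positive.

x* ≈ 369, y* ≈ 75.6, z* ≈ 48

From dz/dt = 0: 0.00622y* = 0.47, so y* = 75.6.
From dx/dt = 0: 1.46(1 - x*/695) = 0.00905·75.6, giving x* = 695·(1 - 0.468) = 369.
From dy/dt = 0: 0.00383·369 - 0.594 = 0.0171z*, so z* = 0.821/0.0171 = 48.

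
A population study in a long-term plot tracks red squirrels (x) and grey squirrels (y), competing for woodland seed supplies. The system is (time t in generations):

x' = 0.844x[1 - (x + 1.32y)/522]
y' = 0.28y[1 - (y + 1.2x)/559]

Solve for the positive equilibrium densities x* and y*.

x* ≈ 370, y* ≈ 115

Setting both brackets to zero gives the nullclines x + 1.32y = 522 and 1.2x + y = 559.
Substituting y = 559 - 1.2x into the first: x(1 - 1.32·1.2) = 522 - 1.32·559.
So x* = -216/-0.584 = 370, and then y* = 559 - 1.2·370 = 115.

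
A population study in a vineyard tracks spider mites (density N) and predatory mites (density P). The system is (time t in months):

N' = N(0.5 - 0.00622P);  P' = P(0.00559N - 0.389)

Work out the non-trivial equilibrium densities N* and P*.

Set dP/dt = 0 with P > 0: 0.00559N - 0.389 = 0, so N* = 0.389/0.00559 = 69.6.
Set dN/dt = 0 with N > 0: 0.5 - 0.00622P = 0, so P* = 0.5/0.00622 = 80.4.

N* ≈ 69.6, P* ≈ 80.4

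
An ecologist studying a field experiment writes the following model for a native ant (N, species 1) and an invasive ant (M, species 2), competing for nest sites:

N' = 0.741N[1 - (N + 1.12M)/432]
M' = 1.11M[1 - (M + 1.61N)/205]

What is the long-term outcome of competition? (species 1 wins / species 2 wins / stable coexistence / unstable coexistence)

species 1 excludes species 2

Compare the nullcline intercepts: K1/α12 = 432/1.12 = 386 > K2 = 205; K2/α21 = 205/1.61 = 127 < K1 = 432.
Since the inequalities point opposite ways, species 1 can invade but species 2 cannot.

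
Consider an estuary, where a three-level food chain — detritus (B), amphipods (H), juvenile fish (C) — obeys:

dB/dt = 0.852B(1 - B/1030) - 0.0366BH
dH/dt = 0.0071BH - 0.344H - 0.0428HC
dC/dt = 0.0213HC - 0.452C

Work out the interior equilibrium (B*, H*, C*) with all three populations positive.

From dC/dt = 0: 0.0213H* = 0.452, so H* = 21.2.
From dB/dt = 0: 0.852(1 - B*/1030) = 0.0366·21.2, giving B* = 1030·(1 - 0.912) = 91.1.
From dH/dt = 0: 0.0071·91.1 - 0.344 = 0.0428C*, so C* = 0.303/0.0428 = 7.07.

B* ≈ 91.1, H* ≈ 21.2, C* ≈ 7.07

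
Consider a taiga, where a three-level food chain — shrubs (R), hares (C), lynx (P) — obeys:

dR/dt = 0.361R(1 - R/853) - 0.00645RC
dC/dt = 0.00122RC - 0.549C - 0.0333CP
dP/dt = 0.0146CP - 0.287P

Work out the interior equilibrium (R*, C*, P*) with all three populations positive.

R* ≈ 553, C* ≈ 19.7, P* ≈ 3.79

From dP/dt = 0: 0.0146C* = 0.287, so C* = 19.7.
From dR/dt = 0: 0.361(1 - R*/853) = 0.00645·19.7, giving R* = 853·(1 - 0.351) = 553.
From dC/dt = 0: 0.00122·553 - 0.549 = 0.0333P*, so P* = 0.126/0.0333 = 3.79.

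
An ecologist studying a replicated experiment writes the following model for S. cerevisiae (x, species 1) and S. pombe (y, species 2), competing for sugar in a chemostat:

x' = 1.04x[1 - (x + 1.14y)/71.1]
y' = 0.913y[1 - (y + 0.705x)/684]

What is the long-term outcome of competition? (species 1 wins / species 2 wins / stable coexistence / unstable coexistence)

Compare the nullcline intercepts: K1/α12 = 71.1/1.14 = 62.4 < K2 = 684; K2/α21 = 684/0.705 = 970 > K1 = 71.1.
Since the inequalities point opposite ways, species 2 can invade but species 1 cannot.

species 2 excludes species 1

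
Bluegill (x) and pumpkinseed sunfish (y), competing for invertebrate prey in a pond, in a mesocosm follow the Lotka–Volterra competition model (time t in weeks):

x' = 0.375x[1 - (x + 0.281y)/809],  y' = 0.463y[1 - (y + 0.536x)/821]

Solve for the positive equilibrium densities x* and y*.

x* ≈ 681, y* ≈ 456

Setting both brackets to zero gives the nullclines x + 0.281y = 809 and 0.536x + y = 821.
Substituting y = 821 - 0.536x into the first: x(1 - 0.281·0.536) = 809 - 0.281·821.
So x* = 578/0.849 = 681, and then y* = 821 - 0.536·681 = 456.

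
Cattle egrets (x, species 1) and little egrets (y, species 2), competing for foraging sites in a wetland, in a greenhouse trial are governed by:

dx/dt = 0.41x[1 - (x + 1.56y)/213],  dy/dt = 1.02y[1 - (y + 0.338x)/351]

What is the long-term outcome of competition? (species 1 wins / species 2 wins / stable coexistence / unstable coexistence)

species 2 excludes species 1

Compare the nullcline intercepts: K1/α12 = 213/1.56 = 137 < K2 = 351; K2/α21 = 351/0.338 = 1040 > K1 = 213.
Since the inequalities point opposite ways, species 2 can invade but species 1 cannot.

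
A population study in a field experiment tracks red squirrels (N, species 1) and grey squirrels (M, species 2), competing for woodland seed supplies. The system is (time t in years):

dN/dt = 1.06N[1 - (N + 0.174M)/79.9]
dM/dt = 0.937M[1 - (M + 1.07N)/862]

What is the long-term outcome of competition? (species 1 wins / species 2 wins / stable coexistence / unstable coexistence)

species 2 excludes species 1

Compare the nullcline intercepts: K1/α12 = 79.9/0.174 = 459 < K2 = 862; K2/α21 = 862/1.07 = 806 > K1 = 79.9.
Since the inequalities point opposite ways, species 2 can invade but species 1 cannot.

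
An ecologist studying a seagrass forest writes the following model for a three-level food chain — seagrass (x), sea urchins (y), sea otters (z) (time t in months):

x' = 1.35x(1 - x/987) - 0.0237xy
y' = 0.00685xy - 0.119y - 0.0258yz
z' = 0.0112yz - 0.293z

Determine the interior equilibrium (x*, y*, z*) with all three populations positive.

x* ≈ 534, y* ≈ 26.2, z* ≈ 137

From dz/dt = 0: 0.0112y* = 0.293, so y* = 26.2.
From dx/dt = 0: 1.35(1 - x*/987) = 0.0237·26.2, giving x* = 987·(1 - 0.459) = 534.
From dy/dt = 0: 0.00685·534 - 0.119 = 0.0258z*, so z* = 3.54/0.0258 = 137.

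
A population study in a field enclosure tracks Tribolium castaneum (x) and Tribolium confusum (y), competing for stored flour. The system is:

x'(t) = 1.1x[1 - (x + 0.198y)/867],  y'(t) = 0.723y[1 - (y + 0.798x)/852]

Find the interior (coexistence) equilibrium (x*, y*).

x* ≈ 829, y* ≈ 190

Setting both brackets to zero gives the nullclines x + 0.198y = 867 and 0.798x + y = 852.
Substituting y = 852 - 0.798x into the first: x(1 - 0.198·0.798) = 867 - 0.198·852.
So x* = 698/0.842 = 829, and then y* = 852 - 0.798·829 = 190.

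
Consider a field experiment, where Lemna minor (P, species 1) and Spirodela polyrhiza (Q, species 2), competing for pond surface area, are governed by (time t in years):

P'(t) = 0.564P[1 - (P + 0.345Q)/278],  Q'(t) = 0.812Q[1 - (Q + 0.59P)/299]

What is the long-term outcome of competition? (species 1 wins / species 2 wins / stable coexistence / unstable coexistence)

Compare the nullcline intercepts: K1/α12 = 278/0.345 = 806 > K2 = 299; K2/α21 = 299/0.59 = 507 > K1 = 278.
Since both inequalities hold, each species can invade when rare, so the interior equilibrium is stable.

stable coexistence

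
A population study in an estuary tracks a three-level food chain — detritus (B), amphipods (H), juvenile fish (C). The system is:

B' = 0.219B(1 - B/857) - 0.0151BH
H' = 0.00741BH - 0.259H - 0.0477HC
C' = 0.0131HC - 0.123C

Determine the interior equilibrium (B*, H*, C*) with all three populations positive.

From dC/dt = 0: 0.0131H* = 0.123, so H* = 9.39.
From dB/dt = 0: 0.219(1 - B*/857) = 0.0151·9.39, giving B* = 857·(1 - 0.647) = 302.
From dH/dt = 0: 0.00741·302 - 0.259 = 0.0477C*, so C* = 1.98/0.0477 = 41.5.

B* ≈ 302, H* ≈ 9.39, C* ≈ 41.5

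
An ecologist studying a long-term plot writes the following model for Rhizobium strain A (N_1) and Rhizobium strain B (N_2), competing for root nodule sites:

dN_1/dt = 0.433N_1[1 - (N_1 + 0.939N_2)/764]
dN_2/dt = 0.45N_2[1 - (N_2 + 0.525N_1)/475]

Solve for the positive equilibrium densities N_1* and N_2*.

N_1* ≈ 627, N_2* ≈ 146

Setting both brackets to zero gives the nullclines N_1 + 0.939N_2 = 764 and 0.525N_1 + N_2 = 475.
Substituting N_2 = 475 - 0.525N_1 into the first: N_1(1 - 0.939·0.525) = 764 - 0.939·475.
So N_1* = 318/0.507 = 627, and then N_2* = 475 - 0.525·627 = 146.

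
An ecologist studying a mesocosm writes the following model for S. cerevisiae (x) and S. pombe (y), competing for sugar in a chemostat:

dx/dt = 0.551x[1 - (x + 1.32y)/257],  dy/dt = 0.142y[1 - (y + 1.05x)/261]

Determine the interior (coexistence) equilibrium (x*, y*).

x* ≈ 227, y* ≈ 22.9

Setting both brackets to zero gives the nullclines x + 1.32y = 257 and 1.05x + y = 261.
Substituting y = 261 - 1.05x into the first: x(1 - 1.32·1.05) = 257 - 1.32·261.
So x* = -87.5/-0.386 = 227, and then y* = 261 - 1.05·227 = 22.9.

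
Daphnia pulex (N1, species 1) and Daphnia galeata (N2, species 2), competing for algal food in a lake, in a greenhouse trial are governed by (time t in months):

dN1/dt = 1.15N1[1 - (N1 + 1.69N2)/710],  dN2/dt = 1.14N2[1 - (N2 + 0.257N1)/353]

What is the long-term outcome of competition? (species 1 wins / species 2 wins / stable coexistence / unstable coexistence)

stable coexistence

Compare the nullcline intercepts: K1/α12 = 710/1.69 = 420 > K2 = 353; K2/α21 = 353/0.257 = 1370 > K1 = 710.
Since both inequalities hold, each species can invade when rare, so the interior equilibrium is stable.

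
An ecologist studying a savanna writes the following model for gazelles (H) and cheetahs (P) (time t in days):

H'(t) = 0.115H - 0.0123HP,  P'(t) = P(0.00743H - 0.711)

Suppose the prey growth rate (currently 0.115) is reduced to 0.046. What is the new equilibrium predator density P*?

P* ≈ 3.74

At the interior fixed point, setting dH/dt = 0 with H > 0 fixes P* = (prey growth rate)/(HP coefficient) — independent of the other coefficients.
With the change, P* = 0.046/0.0123 = 3.74; it falls from 9.35.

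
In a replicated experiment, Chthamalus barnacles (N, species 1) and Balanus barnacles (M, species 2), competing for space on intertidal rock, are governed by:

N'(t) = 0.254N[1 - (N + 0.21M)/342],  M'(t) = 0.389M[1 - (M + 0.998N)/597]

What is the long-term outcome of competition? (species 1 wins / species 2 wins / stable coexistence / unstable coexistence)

Compare the nullcline intercepts: K1/α12 = 342/0.21 = 1630 > K2 = 597; K2/α21 = 597/0.998 = 598 > K1 = 342.
Since both inequalities hold, each species can invade when rare, so the interior equilibrium is stable.

stable coexistence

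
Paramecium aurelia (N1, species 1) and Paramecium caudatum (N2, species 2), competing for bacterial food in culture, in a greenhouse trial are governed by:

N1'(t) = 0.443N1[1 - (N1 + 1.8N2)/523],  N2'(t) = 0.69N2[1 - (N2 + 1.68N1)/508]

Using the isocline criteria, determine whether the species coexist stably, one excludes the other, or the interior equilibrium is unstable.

unstable coexistence (outcome depends on initial conditions)

Compare the nullcline intercepts: K1/α12 = 523/1.8 = 291 < K2 = 508; K2/α21 = 508/1.68 = 302 < K1 = 523.
Since both are reversed, neither can invade when rare; the interior point is a saddle.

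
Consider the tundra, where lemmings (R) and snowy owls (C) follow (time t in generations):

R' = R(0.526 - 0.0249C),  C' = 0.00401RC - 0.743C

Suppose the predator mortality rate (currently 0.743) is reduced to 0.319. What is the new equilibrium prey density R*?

R* ≈ 79.6

At the interior fixed point, setting dC/dt = 0 with C > 0 fixes R* = (predator death rate)/(RC coefficient) — independent of the other coefficients.
With the change, R* = 0.319/0.00401 = 79.6; it falls from 185.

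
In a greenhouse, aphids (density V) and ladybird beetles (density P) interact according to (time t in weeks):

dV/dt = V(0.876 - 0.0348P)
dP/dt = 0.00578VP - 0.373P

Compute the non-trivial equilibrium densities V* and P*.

Set dP/dt = 0 with P > 0: 0.00578V - 0.373 = 0, so V* = 0.373/0.00578 = 64.5.
Set dV/dt = 0 with V > 0: 0.876 - 0.0348P = 0, so P* = 0.876/0.0348 = 25.2.

V* ≈ 64.5, P* ≈ 25.2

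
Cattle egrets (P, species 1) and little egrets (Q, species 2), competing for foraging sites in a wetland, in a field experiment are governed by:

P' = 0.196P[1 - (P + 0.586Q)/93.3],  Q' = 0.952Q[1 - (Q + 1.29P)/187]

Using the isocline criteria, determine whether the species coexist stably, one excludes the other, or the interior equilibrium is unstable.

Compare the nullcline intercepts: K1/α12 = 93.3/0.586 = 159 < K2 = 187; K2/α21 = 187/1.29 = 145 > K1 = 93.3.
Since the inequalities point opposite ways, species 2 can invade but species 1 cannot.

species 2 excludes species 1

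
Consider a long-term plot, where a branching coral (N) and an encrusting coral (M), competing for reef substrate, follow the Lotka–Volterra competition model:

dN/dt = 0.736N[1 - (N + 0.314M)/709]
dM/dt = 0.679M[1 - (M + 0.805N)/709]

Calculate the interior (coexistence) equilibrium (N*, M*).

N* ≈ 651, M* ≈ 185

Setting both brackets to zero gives the nullclines N + 0.314M = 709 and 0.805N + M = 709.
Substituting M = 709 - 0.805N into the first: N(1 - 0.314·0.805) = 709 - 0.314·709.
So N* = 486/0.747 = 651, and then M* = 709 - 0.805·651 = 185.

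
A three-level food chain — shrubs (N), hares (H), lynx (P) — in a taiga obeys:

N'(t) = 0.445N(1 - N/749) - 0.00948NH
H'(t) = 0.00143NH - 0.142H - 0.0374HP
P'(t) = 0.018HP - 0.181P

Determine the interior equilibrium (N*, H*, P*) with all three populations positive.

N* ≈ 589, H* ≈ 10.1, P* ≈ 18.7

From dP/dt = 0: 0.018H* = 0.181, so H* = 10.1.
From dN/dt = 0: 0.445(1 - N*/749) = 0.00948·10.1, giving N* = 749·(1 - 0.214) = 589.
From dH/dt = 0: 0.00143·589 - 0.142 = 0.0374P*, so P* = 0.7/0.0374 = 18.7.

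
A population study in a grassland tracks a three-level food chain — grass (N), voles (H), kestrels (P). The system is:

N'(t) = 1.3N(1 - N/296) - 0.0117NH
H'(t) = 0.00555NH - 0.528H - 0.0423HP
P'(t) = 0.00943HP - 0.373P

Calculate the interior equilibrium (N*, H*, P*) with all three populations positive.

From dP/dt = 0: 0.00943H* = 0.373, so H* = 39.6.
From dN/dt = 0: 1.3(1 - N*/296) = 0.0117·39.6, giving N* = 296·(1 - 0.356) = 191.
From dH/dt = 0: 0.00555·191 - 0.528 = 0.0423P*, so P* = 0.53/0.0423 = 12.5.

N* ≈ 191, H* ≈ 39.6, P* ≈ 12.5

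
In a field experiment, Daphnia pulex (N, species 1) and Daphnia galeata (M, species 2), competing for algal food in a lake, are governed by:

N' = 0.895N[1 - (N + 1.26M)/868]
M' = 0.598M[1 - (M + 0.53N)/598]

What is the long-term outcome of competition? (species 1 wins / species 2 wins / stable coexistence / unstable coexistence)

Compare the nullcline intercepts: K1/α12 = 868/1.26 = 689 > K2 = 598; K2/α21 = 598/0.53 = 1130 > K1 = 868.
Since both inequalities hold, each species can invade when rare, so the interior equilibrium is stable.

stable coexistence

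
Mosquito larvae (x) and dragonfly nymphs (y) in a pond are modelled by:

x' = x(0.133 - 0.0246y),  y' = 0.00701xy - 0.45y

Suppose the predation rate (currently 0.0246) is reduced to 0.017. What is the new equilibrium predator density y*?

At the interior fixed point, setting dx/dt = 0 with x > 0 fixes y* = (prey growth rate)/(xy coefficient) — independent of the other coefficients.
With the change, y* = 0.133/0.017 = 7.82; it rises from 5.41.

y* ≈ 7.82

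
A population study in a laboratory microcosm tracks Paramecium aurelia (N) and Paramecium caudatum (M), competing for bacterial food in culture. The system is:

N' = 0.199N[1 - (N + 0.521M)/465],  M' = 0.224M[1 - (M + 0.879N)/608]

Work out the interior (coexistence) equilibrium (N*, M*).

Setting both brackets to zero gives the nullclines N + 0.521M = 465 and 0.879N + M = 608.
Substituting M = 608 - 0.879N into the first: N(1 - 0.521·0.879) = 465 - 0.521·608.
So N* = 148/0.542 = 273, and then M* = 608 - 0.879·273 = 368.

N* ≈ 273, M* ≈ 368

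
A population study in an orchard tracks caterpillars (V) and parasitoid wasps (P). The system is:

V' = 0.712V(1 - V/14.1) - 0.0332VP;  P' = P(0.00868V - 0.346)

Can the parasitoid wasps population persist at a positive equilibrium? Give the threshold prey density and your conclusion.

The predator equation gives dP/dt > 0 only when V > 0.346/0.00868 = 39.9.
Without the predator, V → K = 14.1. Since 14.1 < 39.9, the predator cannot invade.

Threshold V = 39.9; K < 39.9, so no, the predator goes extinct.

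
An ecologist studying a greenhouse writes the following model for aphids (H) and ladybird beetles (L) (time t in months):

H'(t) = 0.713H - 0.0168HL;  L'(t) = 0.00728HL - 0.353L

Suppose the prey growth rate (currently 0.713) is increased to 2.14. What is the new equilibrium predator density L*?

L* ≈ 127

At the interior fixed point, setting dH/dt = 0 with H > 0 fixes L* = (prey growth rate)/(HL coefficient) — independent of the other coefficients.
With the change, L* = 2.14/0.0168 = 127; it rises from 42.4.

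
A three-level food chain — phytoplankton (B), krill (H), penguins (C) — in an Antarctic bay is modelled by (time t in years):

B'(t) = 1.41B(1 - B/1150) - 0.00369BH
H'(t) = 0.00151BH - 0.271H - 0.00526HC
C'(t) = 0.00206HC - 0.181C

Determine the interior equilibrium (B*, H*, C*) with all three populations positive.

B* ≈ 886, H* ≈ 87.9, C* ≈ 203

From dC/dt = 0: 0.00206H* = 0.181, so H* = 87.9.
From dB/dt = 0: 1.41(1 - B*/1150) = 0.00369·87.9, giving B* = 1150·(1 - 0.23) = 886.
From dH/dt = 0: 0.00151·886 - 0.271 = 0.00526C*, so C* = 1.07/0.00526 = 203.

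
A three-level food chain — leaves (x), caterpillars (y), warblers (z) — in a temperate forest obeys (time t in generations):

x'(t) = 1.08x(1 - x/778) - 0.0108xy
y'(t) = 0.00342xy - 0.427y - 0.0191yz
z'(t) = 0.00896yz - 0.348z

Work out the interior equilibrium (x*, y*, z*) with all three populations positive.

x* ≈ 476, y* ≈ 38.8, z* ≈ 62.8

From dz/dt = 0: 0.00896y* = 0.348, so y* = 38.8.
From dx/dt = 0: 1.08(1 - x*/778) = 0.0108·38.8, giving x* = 778·(1 - 0.388) = 476.
From dy/dt = 0: 0.00342·476 - 0.427 = 0.0191z*, so z* = 1.2/0.0191 = 62.8.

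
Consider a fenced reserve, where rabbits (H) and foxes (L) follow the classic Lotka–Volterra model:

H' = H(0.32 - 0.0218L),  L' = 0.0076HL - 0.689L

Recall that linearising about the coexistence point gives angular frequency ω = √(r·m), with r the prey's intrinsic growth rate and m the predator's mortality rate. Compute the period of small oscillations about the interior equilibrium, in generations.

T ≈ 13.4 generations

Here r = 0.32 and m = 0.689, so r·m = 0.22.
ω = √0.22 = 0.47 per generation, hence T = 2π/ω ≈ 13.4 generations.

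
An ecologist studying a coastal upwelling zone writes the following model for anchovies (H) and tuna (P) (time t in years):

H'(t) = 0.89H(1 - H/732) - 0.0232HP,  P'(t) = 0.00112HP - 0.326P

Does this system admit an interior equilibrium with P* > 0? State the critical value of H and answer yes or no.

The predator equation gives dP/dt > 0 only when H > 0.326/0.00112 = 291.
Without the predator, H → K = 732. Since 732 > 291, the predator can invade and persist.

Threshold H = 291; K > 291, so yes, the predator persists.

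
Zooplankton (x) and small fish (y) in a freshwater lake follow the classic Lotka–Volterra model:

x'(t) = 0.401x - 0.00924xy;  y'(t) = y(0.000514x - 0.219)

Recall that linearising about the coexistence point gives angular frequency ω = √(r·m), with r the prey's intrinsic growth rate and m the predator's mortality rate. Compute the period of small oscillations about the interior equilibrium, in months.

T ≈ 21.2 months

Here r = 0.401 and m = 0.219, so r·m = 0.0878.
ω = √0.0878 = 0.296 per month, hence T = 2π/ω ≈ 21.2 months.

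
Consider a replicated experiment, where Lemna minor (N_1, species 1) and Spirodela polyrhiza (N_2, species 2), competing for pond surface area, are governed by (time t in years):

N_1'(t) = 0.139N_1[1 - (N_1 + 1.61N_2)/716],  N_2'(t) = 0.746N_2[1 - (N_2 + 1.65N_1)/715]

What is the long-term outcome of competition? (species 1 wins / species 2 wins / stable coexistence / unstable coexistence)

unstable coexistence (outcome depends on initial conditions)

Compare the nullcline intercepts: K1/α12 = 716/1.61 = 445 < K2 = 715; K2/α21 = 715/1.65 = 433 < K1 = 716.
Since both are reversed, neither can invade when rare; the interior point is a saddle.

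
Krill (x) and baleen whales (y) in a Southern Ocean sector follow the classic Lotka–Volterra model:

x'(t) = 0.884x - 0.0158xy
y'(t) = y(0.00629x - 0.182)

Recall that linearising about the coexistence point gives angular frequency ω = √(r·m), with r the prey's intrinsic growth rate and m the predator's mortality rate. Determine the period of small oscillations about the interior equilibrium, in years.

T ≈ 15.7 years

Here r = 0.884 and m = 0.182, so r·m = 0.161.
ω = √0.161 = 0.401 per year, hence T = 2π/ω ≈ 15.7 years.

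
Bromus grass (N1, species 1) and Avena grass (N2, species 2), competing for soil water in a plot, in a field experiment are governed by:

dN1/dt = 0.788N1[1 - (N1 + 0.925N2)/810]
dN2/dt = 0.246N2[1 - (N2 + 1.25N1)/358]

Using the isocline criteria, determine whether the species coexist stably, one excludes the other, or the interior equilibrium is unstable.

Compare the nullcline intercepts: K1/α12 = 810/0.925 = 876 > K2 = 358; K2/α21 = 358/1.25 = 286 < K1 = 810.
Since the inequalities point opposite ways, species 1 can invade but species 2 cannot.

species 1 excludes species 2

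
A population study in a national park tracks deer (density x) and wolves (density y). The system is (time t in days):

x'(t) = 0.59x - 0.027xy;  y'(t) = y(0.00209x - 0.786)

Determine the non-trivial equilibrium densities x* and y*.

x* ≈ 376, y* ≈ 21.9

Set dy/dt = 0 with y > 0: 0.00209x - 0.786 = 0, so x* = 0.786/0.00209 = 376.
Set dx/dt = 0 with x > 0: 0.59 - 0.027y = 0, so y* = 0.59/0.027 = 21.9.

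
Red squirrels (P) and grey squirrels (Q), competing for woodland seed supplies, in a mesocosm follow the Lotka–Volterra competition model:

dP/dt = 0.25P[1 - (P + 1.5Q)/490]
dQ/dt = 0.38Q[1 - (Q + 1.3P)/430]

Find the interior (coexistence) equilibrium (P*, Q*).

P* ≈ 163, Q* ≈ 218

Setting both brackets to zero gives the nullclines P + 1.5Q = 490 and 1.3P + Q = 430.
Substituting Q = 430 - 1.3P into the first: P(1 - 1.5·1.3) = 490 - 1.5·430.
So P* = -155/-0.95 = 163, and then Q* = 430 - 1.3·163 = 218.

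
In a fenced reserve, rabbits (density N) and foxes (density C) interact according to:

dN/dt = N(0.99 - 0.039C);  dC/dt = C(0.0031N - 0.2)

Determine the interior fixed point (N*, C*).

N* ≈ 64.5, C* ≈ 25.4

Set dC/dt = 0 with C > 0: 0.0031N - 0.2 = 0, so N* = 0.2/0.0031 = 64.5.
Set dN/dt = 0 with N > 0: 0.99 - 0.039C = 0, so C* = 0.99/0.039 = 25.4.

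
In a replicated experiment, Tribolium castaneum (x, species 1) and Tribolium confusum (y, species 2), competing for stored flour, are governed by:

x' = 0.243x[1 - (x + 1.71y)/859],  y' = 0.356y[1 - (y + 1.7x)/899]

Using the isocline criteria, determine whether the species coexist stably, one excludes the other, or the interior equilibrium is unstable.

Compare the nullcline intercepts: K1/α12 = 859/1.71 = 502 < K2 = 899; K2/α21 = 899/1.7 = 529 < K1 = 859.
Since both are reversed, neither can invade when rare; the interior point is a saddle.

unstable coexistence (outcome depends on initial conditions)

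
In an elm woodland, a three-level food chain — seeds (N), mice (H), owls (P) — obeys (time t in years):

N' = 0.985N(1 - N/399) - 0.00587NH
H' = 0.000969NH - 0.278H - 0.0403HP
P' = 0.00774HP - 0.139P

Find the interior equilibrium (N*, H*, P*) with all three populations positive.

From dP/dt = 0: 0.00774H* = 0.139, so H* = 18.
From dN/dt = 0: 0.985(1 - N*/399) = 0.00587·18, giving N* = 399·(1 - 0.107) = 356.
From dH/dt = 0: 0.000969·356 - 0.278 = 0.0403P*, so P* = 0.0673/0.0403 = 1.67.

N* ≈ 356, H* ≈ 18, P* ≈ 1.67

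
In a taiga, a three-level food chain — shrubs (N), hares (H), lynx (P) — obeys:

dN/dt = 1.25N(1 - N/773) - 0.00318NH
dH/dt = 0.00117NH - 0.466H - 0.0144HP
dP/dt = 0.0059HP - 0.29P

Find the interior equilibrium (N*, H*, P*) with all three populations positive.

N* ≈ 676, H* ≈ 49.2, P* ≈ 22.6

From dP/dt = 0: 0.0059H* = 0.29, so H* = 49.2.
From dN/dt = 0: 1.25(1 - N*/773) = 0.00318·49.2, giving N* = 773·(1 - 0.125) = 676.
From dH/dt = 0: 0.00117·676 - 0.466 = 0.0144P*, so P* = 0.325/0.0144 = 22.6.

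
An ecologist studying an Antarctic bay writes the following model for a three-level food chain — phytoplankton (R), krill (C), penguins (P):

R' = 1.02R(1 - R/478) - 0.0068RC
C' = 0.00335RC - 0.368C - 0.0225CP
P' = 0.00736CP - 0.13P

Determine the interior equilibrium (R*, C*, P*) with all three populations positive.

From dP/dt = 0: 0.00736C* = 0.13, so C* = 17.7.
From dR/dt = 0: 1.02(1 - R*/478) = 0.0068·17.7, giving R* = 478·(1 - 0.118) = 422.
From dC/dt = 0: 0.00335·422 - 0.368 = 0.0225P*, so P* = 1.04/0.0225 = 46.4.

R* ≈ 422, C* ≈ 17.7, P* ≈ 46.4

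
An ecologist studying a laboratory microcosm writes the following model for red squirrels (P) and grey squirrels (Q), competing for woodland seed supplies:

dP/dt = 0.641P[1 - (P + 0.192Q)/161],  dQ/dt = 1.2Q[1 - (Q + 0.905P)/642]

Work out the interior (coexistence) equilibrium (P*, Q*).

P* ≈ 45.7, Q* ≈ 601

Setting both brackets to zero gives the nullclines P + 0.192Q = 161 and 0.905P + Q = 642.
Substituting Q = 642 - 0.905P into the first: P(1 - 0.192·0.905) = 161 - 0.192·642.
So P* = 37.7/0.826 = 45.7, and then Q* = 642 - 0.905·45.7 = 601.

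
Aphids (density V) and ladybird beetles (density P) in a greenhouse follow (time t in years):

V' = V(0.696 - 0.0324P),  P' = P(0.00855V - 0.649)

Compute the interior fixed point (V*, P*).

Set dP/dt = 0 with P > 0: 0.00855V - 0.649 = 0, so V* = 0.649/0.00855 = 75.9.
Set dV/dt = 0 with V > 0: 0.696 - 0.0324P = 0, so P* = 0.696/0.0324 = 21.5.

V* ≈ 75.9, P* ≈ 21.5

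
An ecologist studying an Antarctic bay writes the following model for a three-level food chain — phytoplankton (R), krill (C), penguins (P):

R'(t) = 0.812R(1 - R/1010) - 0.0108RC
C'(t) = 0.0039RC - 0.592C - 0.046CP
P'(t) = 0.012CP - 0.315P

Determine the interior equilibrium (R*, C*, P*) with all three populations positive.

R* ≈ 657, C* ≈ 26.2, P* ≈ 42.9

From dP/dt = 0: 0.012C* = 0.315, so C* = 26.2.
From dR/dt = 0: 0.812(1 - R*/1010) = 0.0108·26.2, giving R* = 1010·(1 - 0.349) = 657.
From dC/dt = 0: 0.0039·657 - 0.592 = 0.046P*, so P* = 1.97/0.046 = 42.9.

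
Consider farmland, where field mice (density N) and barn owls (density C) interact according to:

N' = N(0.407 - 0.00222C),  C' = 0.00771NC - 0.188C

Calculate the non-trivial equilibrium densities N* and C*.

N* ≈ 24.4, C* ≈ 183

Set dC/dt = 0 with C > 0: 0.00771N - 0.188 = 0, so N* = 0.188/0.00771 = 24.4.
Set dN/dt = 0 with N > 0: 0.407 - 0.00222C = 0, so C* = 0.407/0.00222 = 183.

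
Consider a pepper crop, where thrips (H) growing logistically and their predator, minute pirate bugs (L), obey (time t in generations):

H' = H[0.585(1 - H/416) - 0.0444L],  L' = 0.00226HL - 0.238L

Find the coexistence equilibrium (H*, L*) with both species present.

From dL/dt = 0 with L > 0: 0.00226H* = 0.238, so H* = 105.
Substitute into dH/dt = 0: 0.585(1 - 105/416) = 0.0444L*.
The bracket is 0.747, giving L* = 0.437/0.0444 = 9.84.

H* ≈ 105, L* ≈ 9.84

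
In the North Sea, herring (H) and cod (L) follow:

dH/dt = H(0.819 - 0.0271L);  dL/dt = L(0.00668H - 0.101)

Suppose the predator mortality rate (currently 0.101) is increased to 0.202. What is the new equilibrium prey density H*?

H* ≈ 30.2

At the interior fixed point, setting dL/dt = 0 with L > 0 fixes H* = (predator death rate)/(HL coefficient) — independent of the other coefficients.
With the change, H* = 0.202/0.00668 = 30.2; it rises from 15.1.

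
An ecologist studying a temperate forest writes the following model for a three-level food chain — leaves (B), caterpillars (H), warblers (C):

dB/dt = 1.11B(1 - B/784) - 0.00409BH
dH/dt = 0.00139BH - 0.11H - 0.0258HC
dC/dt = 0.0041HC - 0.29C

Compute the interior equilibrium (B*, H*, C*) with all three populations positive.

From dC/dt = 0: 0.0041H* = 0.29, so H* = 70.7.
From dB/dt = 0: 1.11(1 - B*/784) = 0.00409·70.7, giving B* = 784·(1 - 0.261) = 580.
From dH/dt = 0: 0.00139·580 - 0.11 = 0.0258C*, so C* = 0.696/0.0258 = 27.

B* ≈ 580, H* ≈ 70.7, C* ≈ 27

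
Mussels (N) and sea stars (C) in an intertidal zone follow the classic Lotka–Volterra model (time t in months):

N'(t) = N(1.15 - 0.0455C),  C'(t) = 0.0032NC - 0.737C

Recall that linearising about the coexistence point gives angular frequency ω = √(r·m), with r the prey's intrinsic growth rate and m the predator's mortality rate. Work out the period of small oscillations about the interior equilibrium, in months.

Here r = 1.15 and m = 0.737, so r·m = 0.848.
ω = √0.848 = 0.921 per month, hence T = 2π/ω ≈ 6.82 months.

T ≈ 6.82 months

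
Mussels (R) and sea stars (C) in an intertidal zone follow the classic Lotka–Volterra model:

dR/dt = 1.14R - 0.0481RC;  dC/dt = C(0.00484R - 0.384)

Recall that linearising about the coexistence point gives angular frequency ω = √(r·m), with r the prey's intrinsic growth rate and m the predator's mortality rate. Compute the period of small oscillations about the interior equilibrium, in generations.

Here r = 1.14 and m = 0.384, so r·m = 0.438.
ω = √0.438 = 0.662 per generation, hence T = 2π/ω ≈ 9.5 generations.

T ≈ 9.5 generations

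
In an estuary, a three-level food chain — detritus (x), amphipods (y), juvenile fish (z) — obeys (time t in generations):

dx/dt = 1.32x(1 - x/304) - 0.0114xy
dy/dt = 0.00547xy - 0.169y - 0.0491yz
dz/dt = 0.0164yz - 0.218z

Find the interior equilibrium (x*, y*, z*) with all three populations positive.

x* ≈ 269, y* ≈ 13.3, z* ≈ 26.5

From dz/dt = 0: 0.0164y* = 0.218, so y* = 13.3.
From dx/dt = 0: 1.32(1 - x*/304) = 0.0114·13.3, giving x* = 304·(1 - 0.115) = 269.
From dy/dt = 0: 0.00547·269 - 0.169 = 0.0491z*, so z* = 1.3/0.0491 = 26.5.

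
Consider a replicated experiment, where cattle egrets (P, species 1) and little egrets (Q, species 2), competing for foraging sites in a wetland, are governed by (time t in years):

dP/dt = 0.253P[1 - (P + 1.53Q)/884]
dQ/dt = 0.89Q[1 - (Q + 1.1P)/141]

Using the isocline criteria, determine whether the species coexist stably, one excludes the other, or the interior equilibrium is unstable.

species 1 excludes species 2

Compare the nullcline intercepts: K1/α12 = 884/1.53 = 578 > K2 = 141; K2/α21 = 141/1.1 = 128 < K1 = 884.
Since the inequalities point opposite ways, species 1 can invade but species 2 cannot.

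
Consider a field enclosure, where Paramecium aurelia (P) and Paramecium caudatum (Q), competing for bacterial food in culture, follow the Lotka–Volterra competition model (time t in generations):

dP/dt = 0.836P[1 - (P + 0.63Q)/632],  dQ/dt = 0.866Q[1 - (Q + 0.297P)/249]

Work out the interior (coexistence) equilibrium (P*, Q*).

P* ≈ 584, Q* ≈ 75.4

Setting both brackets to zero gives the nullclines P + 0.63Q = 632 and 0.297P + Q = 249.
Substituting Q = 249 - 0.297P into the first: P(1 - 0.63·0.297) = 632 - 0.63·249.
So P* = 475/0.813 = 584, and then Q* = 249 - 0.297·584 = 75.4.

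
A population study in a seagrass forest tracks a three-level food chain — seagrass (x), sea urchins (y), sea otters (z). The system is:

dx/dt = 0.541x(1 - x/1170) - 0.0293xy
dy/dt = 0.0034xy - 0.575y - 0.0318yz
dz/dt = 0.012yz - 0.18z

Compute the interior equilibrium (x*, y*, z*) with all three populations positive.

From dz/dt = 0: 0.012y* = 0.18, so y* = 15.
From dx/dt = 0: 0.541(1 - x*/1170) = 0.0293·15, giving x* = 1170·(1 - 0.812) = 220.
From dy/dt = 0: 0.0034·220 - 0.575 = 0.0318z*, so z* = 0.171/0.0318 = 5.39.

x* ≈ 220, y* ≈ 15, z* ≈ 5.39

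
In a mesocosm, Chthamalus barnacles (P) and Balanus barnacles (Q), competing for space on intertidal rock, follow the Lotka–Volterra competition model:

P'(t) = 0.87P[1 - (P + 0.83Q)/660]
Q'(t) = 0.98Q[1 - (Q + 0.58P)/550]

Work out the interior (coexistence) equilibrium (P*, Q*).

P* ≈ 392, Q* ≈ 322

Setting both brackets to zero gives the nullclines P + 0.83Q = 660 and 0.58P + Q = 550.
Substituting Q = 550 - 0.58P into the first: P(1 - 0.83·0.58) = 660 - 0.83·550.
So P* = 204/0.519 = 392, and then Q* = 550 - 0.58·392 = 322.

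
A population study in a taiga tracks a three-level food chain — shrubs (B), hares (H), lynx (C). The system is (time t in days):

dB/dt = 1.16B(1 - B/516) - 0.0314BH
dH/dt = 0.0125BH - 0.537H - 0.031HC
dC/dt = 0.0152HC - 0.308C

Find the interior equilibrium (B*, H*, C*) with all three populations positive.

B* ≈ 233, H* ≈ 20.3, C* ≈ 76.6

From dC/dt = 0: 0.0152H* = 0.308, so H* = 20.3.
From dB/dt = 0: 1.16(1 - B*/516) = 0.0314·20.3, giving B* = 516·(1 - 0.549) = 233.
From dH/dt = 0: 0.0125·233 - 0.537 = 0.031C*, so C* = 2.38/0.031 = 76.6.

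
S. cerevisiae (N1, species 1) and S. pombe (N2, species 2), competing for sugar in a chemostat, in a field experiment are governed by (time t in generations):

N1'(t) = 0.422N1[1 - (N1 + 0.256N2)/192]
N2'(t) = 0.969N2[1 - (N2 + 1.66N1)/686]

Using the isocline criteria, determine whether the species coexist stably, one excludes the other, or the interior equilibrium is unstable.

stable coexistence

Compare the nullcline intercepts: K1/α12 = 192/0.256 = 750 > K2 = 686; K2/α21 = 686/1.66 = 413 > K1 = 192.
Since both inequalities hold, each species can invade when rare, so the interior equilibrium is stable.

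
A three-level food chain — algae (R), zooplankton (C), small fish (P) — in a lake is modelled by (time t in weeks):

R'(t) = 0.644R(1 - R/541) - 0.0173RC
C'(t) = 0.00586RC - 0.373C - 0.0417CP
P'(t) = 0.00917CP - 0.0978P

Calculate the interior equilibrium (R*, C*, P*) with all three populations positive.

R* ≈ 386, C* ≈ 10.7, P* ≈ 45.3

From dP/dt = 0: 0.00917C* = 0.0978, so C* = 10.7.
From dR/dt = 0: 0.644(1 - R*/541) = 0.0173·10.7, giving R* = 541·(1 - 0.287) = 386.
From dC/dt = 0: 0.00586·386 - 0.373 = 0.0417P*, so P* = 1.89/0.0417 = 45.3.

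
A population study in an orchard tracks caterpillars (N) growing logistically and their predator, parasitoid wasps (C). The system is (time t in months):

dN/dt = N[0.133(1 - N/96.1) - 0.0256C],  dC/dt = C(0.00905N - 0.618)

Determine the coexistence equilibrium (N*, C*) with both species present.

From dC/dt = 0 with C > 0: 0.00905N* = 0.618, so N* = 68.3.
Substitute into dN/dt = 0: 0.133(1 - 68.3/96.1) = 0.0256C*.
The bracket is 0.289, giving C* = 0.0385/0.0256 = 1.5.

N* ≈ 68.3, C* ≈ 1.5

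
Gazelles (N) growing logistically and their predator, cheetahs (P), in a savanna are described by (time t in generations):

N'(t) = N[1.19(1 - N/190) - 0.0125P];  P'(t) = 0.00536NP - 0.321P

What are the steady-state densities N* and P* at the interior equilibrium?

From dP/dt = 0 with P > 0: 0.00536N* = 0.321, so N* = 59.9.
Substitute into dN/dt = 0: 1.19(1 - 59.9/190) = 0.0125P*.
The bracket is 0.685, giving P* = 0.815/0.0125 = 65.2.

N* ≈ 59.9, P* ≈ 65.2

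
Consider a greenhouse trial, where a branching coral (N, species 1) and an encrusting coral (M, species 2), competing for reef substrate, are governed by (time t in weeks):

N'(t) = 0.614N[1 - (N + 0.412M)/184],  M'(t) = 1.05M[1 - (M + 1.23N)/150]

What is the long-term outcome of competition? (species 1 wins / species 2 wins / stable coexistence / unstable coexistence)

Compare the nullcline intercepts: K1/α12 = 184/0.412 = 447 > K2 = 150; K2/α21 = 150/1.23 = 122 < K1 = 184.
Since the inequalities point opposite ways, species 1 can invade but species 2 cannot.

species 1 excludes species 2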